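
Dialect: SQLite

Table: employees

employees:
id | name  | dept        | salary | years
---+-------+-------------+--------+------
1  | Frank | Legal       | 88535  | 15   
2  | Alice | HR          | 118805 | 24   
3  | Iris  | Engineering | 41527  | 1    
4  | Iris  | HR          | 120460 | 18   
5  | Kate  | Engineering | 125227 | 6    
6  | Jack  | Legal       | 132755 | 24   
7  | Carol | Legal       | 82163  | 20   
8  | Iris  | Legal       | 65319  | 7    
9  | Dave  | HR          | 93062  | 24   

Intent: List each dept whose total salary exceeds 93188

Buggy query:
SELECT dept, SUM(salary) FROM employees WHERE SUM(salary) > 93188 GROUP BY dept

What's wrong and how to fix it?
Bug: Aggregate functions cannot appear in a WHERE clause

Fix: Use HAVING (which filters groups after aggregation) instead of WHERE

Corrected query:
SELECT dept, SUM(salary) FROM employees GROUP BY dept HAVING SUM(salary) > 93188

Result:
dept        | SUM(salary)
------------+------------
Engineering | 166754     
HR          | 332327     
Legal       | 368772     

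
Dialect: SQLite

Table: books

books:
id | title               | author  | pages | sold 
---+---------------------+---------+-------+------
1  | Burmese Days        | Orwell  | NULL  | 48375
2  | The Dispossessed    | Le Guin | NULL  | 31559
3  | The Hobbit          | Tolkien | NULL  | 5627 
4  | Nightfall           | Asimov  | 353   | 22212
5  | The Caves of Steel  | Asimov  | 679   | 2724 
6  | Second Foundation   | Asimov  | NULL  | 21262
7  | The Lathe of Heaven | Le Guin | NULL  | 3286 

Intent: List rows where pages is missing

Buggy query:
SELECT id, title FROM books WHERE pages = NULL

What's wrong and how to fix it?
Bug: Comparing to NULL with '=' never matches; NULL = NULL is unknown, not true

Fix: Use IS NULL to test for NULL

Corrected query:
SELECT id, title FROM books WHERE pages IS NULL

Result:
id | title              
---+--------------------
1  | Burmese Days       
2  | The Dispossessed   
3  | The Hobbit         
6  | Second Foundation  
7  | The Lathe of Heaven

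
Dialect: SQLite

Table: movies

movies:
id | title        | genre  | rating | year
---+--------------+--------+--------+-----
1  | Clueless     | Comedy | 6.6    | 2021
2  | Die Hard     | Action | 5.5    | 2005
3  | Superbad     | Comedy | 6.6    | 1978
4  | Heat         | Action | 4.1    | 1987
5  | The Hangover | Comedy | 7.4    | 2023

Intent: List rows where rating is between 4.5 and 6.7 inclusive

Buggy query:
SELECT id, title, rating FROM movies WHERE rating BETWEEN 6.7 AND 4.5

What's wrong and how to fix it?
Bug: BETWEEN expects the lower bound first; with 6.7 AND 4.5 the range is empty

Fix: Swap the bounds so the smaller value comes first

Corrected query:
SELECT id, title, rating FROM movies WHERE rating BETWEEN 4.5 AND 6.7

Result:
id | title    | rating
---+----------+-------
1  | Clueless | 6.6   
2  | Die Hard | 5.5   
3  | Superbad | 6.6   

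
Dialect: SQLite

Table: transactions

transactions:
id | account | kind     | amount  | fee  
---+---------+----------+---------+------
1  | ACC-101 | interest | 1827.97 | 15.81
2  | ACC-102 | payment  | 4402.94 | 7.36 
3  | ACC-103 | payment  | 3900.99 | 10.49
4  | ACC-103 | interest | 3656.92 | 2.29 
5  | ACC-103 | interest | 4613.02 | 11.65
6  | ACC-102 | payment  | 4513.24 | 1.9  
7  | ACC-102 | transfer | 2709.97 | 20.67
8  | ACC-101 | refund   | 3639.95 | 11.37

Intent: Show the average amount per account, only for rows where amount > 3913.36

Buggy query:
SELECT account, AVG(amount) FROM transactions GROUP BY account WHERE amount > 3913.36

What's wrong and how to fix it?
Bug: Row-level WHERE must come before GROUP BY in the clause order

Fix: Place WHERE between FROM and GROUP BY

Corrected query:
SELECT account, AVG(amount) FROM transactions WHERE amount > 3913.36 GROUP BY account

Result:
account | AVG(amount)
--------+------------
ACC-102 | 4458.09    
ACC-103 | 4613.02    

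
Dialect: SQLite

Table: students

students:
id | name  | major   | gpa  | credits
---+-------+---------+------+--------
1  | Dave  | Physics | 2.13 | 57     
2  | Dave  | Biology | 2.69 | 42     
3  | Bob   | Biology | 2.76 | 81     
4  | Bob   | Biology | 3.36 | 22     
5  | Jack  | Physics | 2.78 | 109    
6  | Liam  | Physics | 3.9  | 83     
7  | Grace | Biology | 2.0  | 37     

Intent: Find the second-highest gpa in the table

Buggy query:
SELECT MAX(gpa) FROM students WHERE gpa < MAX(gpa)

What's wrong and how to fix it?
Bug: The inner MAX is an aggregate inside WHERE, which is not allowed

Fix: Compute the overall MAX in a subquery, then take MAX of rows below it

Corrected query:
SELECT MAX(gpa) FROM students WHERE gpa < (SELECT MAX(gpa) FROM students)

Result:
MAX(gpa)
--------
3.36    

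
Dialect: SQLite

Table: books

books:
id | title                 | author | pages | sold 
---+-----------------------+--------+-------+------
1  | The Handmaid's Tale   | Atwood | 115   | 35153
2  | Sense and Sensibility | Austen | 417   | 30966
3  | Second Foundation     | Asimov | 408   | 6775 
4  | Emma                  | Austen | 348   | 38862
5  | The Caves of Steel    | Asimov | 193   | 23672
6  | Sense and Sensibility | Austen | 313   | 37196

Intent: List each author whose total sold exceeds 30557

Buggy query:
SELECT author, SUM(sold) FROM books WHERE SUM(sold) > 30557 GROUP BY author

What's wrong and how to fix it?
Bug: Aggregate functions cannot appear in a WHERE clause

Fix: Use HAVING (which filters groups after aggregation) instead of WHERE

Corrected query:
SELECT author, SUM(sold) FROM books GROUP BY author HAVING SUM(sold) > 30557

Result:
author | SUM(sold)
-------+----------
Atwood | 35153    
Austen | 107024   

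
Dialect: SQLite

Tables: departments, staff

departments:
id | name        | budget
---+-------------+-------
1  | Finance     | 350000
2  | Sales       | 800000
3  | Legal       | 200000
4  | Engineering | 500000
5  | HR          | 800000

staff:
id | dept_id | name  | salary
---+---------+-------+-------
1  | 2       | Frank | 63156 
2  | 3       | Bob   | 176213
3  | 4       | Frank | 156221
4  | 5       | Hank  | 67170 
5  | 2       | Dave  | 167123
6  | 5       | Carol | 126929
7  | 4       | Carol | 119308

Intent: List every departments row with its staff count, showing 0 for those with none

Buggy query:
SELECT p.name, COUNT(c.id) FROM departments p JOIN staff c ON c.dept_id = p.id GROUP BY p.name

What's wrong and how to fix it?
Bug: INNER JOIN drops departments rows that have no matching staff rows

Fix: Use LEFT JOIN so parents without children still appear (COUNT(c.id) gives 0)

Corrected query:
SELECT p.name, COUNT(c.id) FROM departments p LEFT JOIN staff c ON c.dept_id = p.id GROUP BY p.name

Result:
name        | COUNT(c.id)
------------+------------
Engineering | 2          
Finance     | 0          
HR          | 2          
Legal       | 1          
Sales       | 2          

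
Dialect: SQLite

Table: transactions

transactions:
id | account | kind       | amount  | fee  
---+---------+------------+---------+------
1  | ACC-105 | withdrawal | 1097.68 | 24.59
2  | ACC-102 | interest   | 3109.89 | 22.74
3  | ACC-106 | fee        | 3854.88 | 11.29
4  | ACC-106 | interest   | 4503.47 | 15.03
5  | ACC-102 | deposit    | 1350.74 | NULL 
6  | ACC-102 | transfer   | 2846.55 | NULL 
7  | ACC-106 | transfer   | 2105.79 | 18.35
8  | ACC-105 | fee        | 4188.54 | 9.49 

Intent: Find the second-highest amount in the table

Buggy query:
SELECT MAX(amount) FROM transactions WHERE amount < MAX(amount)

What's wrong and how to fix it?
Bug: The inner MAX is an aggregate inside WHERE, which is not allowed

Fix: Put the inner MAX in a scalar subquery

Corrected query:
SELECT MAX(amount) FROM transactions WHERE amount < (SELECT MAX(amount) FROM transactions)

Result:
MAX(amount)
-----------
4188.54    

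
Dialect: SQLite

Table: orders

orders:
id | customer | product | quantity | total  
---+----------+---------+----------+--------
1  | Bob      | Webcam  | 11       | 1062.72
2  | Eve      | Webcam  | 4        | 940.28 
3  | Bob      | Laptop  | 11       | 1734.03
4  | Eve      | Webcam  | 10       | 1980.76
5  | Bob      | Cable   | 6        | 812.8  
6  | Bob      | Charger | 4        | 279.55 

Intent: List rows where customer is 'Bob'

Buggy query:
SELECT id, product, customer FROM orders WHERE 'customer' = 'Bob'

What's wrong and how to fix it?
Bug: 'customer' in single quotes is a string literal, not the column; the comparison is literal-vs-literal and never true

Fix: Remove the quotes around the column name (or use double quotes for an identifier)

Corrected query:
SELECT id, product, customer FROM orders WHERE customer = 'Bob'

Result:
id | product | customer
---+---------+---------
1  | Webcam  | Bob     
3  | Laptop  | Bob     
5  | Cable   | Bob     
6  | Charger | Bob     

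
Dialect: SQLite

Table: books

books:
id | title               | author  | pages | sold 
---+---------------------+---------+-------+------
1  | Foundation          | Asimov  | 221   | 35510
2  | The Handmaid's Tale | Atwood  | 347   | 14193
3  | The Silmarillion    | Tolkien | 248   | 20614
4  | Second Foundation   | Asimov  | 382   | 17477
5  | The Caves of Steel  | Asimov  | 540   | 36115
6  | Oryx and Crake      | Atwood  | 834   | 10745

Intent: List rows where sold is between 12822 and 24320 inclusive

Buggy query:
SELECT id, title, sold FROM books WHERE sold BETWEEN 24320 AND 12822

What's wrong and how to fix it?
Bug: The bounds are reversed; BETWEEN a AND b requires a <= b to match anything

Fix: Write BETWEEN 12822 AND 24320

Corrected query:
SELECT id, title, sold FROM books WHERE sold BETWEEN 12822 AND 24320

Result:
id | title               | sold 
---+---------------------+------
2  | The Handmaid's Tale | 14193
3  | The Silmarillion    | 20614
4  | Second Foundation   | 17477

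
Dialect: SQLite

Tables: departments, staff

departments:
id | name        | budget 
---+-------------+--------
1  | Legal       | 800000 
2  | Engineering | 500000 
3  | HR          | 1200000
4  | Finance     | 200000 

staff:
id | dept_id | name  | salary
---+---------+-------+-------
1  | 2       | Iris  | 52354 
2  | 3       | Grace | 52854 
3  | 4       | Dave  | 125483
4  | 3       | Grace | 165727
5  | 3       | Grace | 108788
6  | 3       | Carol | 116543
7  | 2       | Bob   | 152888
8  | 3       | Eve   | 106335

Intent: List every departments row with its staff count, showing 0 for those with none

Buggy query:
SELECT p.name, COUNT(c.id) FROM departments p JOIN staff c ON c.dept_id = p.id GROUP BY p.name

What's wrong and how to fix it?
Bug: INNER JOIN drops departments rows that have no matching staff rows

Fix: Switch to LEFT JOIN to retain unmatched parent rows

Corrected query:
SELECT p.name, COUNT(c.id) FROM departments p LEFT JOIN staff c ON c.dept_id = p.id GROUP BY p.name

Result:
name        | COUNT(c.id)
------------+------------
Engineering | 2          
Finance     | 1          
HR          | 5          
Legal       | 0          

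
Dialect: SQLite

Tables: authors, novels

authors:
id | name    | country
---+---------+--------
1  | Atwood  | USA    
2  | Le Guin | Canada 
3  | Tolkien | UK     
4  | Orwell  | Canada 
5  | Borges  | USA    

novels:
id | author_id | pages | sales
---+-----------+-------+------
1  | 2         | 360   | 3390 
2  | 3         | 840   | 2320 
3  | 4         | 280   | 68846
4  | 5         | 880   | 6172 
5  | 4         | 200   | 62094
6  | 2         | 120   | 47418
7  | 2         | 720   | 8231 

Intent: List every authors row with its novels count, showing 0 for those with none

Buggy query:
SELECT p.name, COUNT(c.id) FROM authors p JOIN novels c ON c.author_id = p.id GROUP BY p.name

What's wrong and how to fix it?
Bug: INNER JOIN drops authors rows that have no matching novels rows

Fix: Use LEFT JOIN so parents without children still appear (COUNT(c.id) gives 0)

Corrected query:
SELECT p.name, COUNT(c.id) FROM authors p LEFT JOIN novels c ON c.author_id = p.id GROUP BY p.name

Result:
name    | COUNT(c.id)
--------+------------
Atwood  | 0          
Borges  | 1          
Le Guin | 3          
Orwell  | 2          
Tolkien | 1          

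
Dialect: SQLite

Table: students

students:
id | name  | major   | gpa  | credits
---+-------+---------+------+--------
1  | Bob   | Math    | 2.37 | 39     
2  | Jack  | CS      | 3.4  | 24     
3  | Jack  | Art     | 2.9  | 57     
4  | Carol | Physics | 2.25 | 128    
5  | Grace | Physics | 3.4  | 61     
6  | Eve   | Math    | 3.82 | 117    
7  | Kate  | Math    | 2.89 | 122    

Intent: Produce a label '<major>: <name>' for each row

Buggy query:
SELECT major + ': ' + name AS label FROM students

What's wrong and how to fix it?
Bug: '+' is numeric addition; on text columns SQLite converts them to 0 instead of concatenating

Fix: Replace + with || to concatenate text

Corrected query:
SELECT major || ': ' || name AS label FROM students

Result:
label         
--------------
Math: Bob     
CS: Jack      
Art: Jack     
Physics: Carol
Physics: Grace
Math: Eve     
Math: Kate    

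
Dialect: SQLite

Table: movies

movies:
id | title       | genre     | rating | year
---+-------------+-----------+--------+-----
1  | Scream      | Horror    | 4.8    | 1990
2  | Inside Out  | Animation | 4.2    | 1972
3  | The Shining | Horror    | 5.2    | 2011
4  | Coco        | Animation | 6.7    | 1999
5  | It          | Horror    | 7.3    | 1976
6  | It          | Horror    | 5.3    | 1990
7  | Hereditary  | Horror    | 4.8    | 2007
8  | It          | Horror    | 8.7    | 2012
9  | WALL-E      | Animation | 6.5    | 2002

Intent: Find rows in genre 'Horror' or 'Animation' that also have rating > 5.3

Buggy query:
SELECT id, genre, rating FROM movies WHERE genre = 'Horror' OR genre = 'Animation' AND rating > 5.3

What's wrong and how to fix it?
Bug: AND binds tighter than OR, so this parses as genre = 'Horror' OR (genre = 'Animation' AND rating > 5.3)

Fix: Group the OR with parentheses (or use IN), then AND the threshold

Corrected query:
SELECT id, genre, rating FROM movies WHERE (genre = 'Horror' OR genre = 'Animation') AND rating > 5.3

Result:
id | genre     | rating
---+-----------+-------
4  | Animation | 6.7   
5  | Horror    | 7.3   
8  | Horror    | 8.7   
9  | Animation | 6.5   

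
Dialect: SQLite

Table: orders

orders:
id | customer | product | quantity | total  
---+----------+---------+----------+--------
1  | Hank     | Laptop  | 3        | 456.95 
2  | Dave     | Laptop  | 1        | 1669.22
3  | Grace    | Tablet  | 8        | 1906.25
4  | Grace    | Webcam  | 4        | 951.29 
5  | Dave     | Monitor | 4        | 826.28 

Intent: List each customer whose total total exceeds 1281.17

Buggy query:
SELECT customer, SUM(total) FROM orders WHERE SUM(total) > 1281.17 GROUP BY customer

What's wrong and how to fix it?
Bug: WHERE runs before GROUP BY, so aggregates aren't available there

Fix: Use HAVING (which filters groups after aggregation) instead of WHERE

Corrected query:
SELECT customer, SUM(total) FROM orders GROUP BY customer HAVING SUM(total) > 1281.17

Result:
customer | SUM(total)
---------+-----------
Dave     | 2495.5    
Grace    | 2857.54   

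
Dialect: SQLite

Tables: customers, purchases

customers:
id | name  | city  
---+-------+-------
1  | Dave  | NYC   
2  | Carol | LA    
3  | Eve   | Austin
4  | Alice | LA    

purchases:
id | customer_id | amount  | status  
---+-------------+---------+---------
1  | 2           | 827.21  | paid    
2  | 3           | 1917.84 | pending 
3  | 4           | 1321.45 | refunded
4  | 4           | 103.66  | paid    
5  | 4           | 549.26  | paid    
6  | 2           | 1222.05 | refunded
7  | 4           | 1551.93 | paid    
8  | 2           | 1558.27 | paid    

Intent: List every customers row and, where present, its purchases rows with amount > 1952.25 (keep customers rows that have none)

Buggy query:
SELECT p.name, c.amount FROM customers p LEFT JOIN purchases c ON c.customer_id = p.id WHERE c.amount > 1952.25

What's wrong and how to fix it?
Bug: Filtering c.amount in WHERE discards the NULL rows produced by LEFT JOIN, turning it into an inner join

Fix: Move the right-table condition into the ON clause so unmatched parents are kept

Corrected query:
SELECT p.name, c.amount FROM customers p LEFT JOIN purchases c ON c.customer_id = p.id AND c.amount > 1952.25

Result:
name  | amount
------+-------
Dave  | NULL  
Carol | NULL  
Eve   | NULL  
Alice | NULL  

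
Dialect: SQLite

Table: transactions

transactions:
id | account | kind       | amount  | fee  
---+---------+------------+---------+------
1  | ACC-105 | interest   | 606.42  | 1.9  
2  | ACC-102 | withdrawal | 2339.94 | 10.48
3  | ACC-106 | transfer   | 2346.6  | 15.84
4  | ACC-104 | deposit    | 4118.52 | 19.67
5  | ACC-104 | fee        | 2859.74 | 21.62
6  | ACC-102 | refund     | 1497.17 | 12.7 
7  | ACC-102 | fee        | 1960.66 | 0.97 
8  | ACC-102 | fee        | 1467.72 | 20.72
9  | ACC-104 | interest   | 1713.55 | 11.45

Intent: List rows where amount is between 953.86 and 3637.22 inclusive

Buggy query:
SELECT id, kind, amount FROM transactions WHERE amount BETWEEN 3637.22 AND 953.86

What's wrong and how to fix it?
Bug: BETWEEN expects the lower bound first; with 3637.22 AND 953.86 the range is empty

Fix: Swap the bounds so the smaller value comes first

Corrected query:
SELECT id, kind, amount FROM transactions WHERE amount BETWEEN 953.86 AND 3637.22

Result:
id | kind       | amount 
---+------------+--------
2  | withdrawal | 2339.94
3  | transfer   | 2346.6 
5  | fee        | 2859.74
6  | refund     | 1497.17
7  | fee        | 1960.66
8  | fee        | 1467.72
9  | interest   | 1713.55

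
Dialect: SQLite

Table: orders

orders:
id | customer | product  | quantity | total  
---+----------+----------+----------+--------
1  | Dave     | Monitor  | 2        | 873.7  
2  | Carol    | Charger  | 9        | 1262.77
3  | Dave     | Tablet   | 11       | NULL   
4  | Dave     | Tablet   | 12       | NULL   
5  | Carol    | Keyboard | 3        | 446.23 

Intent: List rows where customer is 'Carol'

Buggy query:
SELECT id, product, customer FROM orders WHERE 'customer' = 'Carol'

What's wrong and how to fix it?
Bug: Single quotes denote string literals in SQL; the column name is being compared as a constant string

Fix: Remove the quotes around the column name (or use double quotes for an identifier)

Corrected query:
SELECT id, product, customer FROM orders WHERE customer = 'Carol'

Result:
id | product  | customer
---+----------+---------
2  | Charger  | Carol   
5  | Keyboard | Carol   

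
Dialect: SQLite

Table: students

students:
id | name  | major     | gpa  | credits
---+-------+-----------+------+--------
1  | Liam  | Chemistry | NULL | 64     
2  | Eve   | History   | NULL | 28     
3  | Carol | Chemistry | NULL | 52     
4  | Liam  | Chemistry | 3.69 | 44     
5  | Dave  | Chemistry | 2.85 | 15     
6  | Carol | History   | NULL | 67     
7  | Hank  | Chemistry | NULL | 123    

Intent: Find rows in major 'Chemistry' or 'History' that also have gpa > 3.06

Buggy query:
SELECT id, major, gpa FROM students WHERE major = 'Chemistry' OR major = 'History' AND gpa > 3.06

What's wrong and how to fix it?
Bug: AND binds tighter than OR, so this parses as major = 'Chemistry' OR (major = 'History' AND gpa > 3.06)

Fix: Add parentheses around the OR so the AND applies to both alternatives

Corrected query:
SELECT id, major, gpa FROM students WHERE (major = 'Chemistry' OR major = 'History') AND gpa > 3.06

Result:
id | major     | gpa 
---+-----------+-----
4  | Chemistry | 3.69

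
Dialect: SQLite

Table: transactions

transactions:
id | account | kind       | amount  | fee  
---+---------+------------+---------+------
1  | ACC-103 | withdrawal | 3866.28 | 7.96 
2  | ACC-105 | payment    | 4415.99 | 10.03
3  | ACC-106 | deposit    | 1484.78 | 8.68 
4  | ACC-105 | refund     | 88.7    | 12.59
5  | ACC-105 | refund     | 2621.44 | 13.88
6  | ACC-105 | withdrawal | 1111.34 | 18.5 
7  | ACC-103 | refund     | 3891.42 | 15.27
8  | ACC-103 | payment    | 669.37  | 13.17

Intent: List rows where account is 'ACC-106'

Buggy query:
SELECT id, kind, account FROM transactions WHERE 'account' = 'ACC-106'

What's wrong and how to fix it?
Bug: Single quotes denote string literals in SQL; the column name is being compared as a constant string

Fix: Remove the quotes around the column name (or use double quotes for an identifier)

Corrected query:
SELECT id, kind, account FROM transactions WHERE account = 'ACC-106'

Result:
id | kind    | account
---+---------+--------
3  | deposit | ACC-106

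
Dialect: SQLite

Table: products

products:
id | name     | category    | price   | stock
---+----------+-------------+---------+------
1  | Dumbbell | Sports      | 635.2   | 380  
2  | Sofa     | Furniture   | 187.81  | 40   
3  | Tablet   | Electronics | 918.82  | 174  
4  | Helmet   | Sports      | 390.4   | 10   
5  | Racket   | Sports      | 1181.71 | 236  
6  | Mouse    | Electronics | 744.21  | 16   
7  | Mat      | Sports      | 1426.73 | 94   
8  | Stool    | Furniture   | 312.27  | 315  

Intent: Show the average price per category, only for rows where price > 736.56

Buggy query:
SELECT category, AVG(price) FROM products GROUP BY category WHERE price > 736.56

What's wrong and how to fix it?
Bug: WHERE cannot follow GROUP BY

Fix: Place WHERE between FROM and GROUP BY

Corrected query:
SELECT category, AVG(price) FROM products WHERE price > 736.56 GROUP BY category

Result:
category    | AVG(price)
------------+-----------
Electronics | 831.515   
Sports      | 1304.22   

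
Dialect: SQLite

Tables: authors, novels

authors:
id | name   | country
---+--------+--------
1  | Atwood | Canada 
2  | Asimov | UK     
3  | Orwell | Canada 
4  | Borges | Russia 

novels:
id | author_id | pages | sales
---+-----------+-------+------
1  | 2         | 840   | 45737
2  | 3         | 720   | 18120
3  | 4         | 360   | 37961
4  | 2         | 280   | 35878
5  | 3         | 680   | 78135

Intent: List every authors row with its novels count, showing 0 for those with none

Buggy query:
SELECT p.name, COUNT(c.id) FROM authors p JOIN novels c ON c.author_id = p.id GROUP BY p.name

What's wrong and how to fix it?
Bug: INNER JOIN drops authors rows that have no matching novels rows

Fix: Switch to LEFT JOIN to retain unmatched parent rows

Corrected query:
SELECT p.name, COUNT(c.id) FROM authors p LEFT JOIN novels c ON c.author_id = p.id GROUP BY p.name

Result:
name   | COUNT(c.id)
-------+------------
Asimov | 2          
Atwood | 0          
Borges | 1          
Orwell | 2          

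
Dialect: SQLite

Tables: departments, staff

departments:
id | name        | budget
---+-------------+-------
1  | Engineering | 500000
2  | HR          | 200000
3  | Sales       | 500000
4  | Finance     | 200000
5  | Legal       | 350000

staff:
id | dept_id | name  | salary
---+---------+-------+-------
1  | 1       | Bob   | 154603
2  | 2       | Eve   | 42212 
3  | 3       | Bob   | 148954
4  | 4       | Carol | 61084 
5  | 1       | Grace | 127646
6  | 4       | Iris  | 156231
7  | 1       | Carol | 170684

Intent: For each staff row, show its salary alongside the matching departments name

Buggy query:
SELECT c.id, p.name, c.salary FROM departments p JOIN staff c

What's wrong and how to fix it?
Bug: Missing join condition: each staff row is matched to all departments rows instead of just its own

Fix: Specify the join condition linking the foreign key to the parent id

Corrected query:
SELECT c.id, p.name, c.salary FROM departments p JOIN staff c ON c.dept_id = p.id

Result:
id | name        | salary
---+-------------+-------
1  | Engineering | 154603
2  | HR          | 42212 
3  | Sales       | 148954
4  | Finance     | 61084 
5  | Engineering | 127646
6  | Finance     | 156231
7  | Engineering | 170684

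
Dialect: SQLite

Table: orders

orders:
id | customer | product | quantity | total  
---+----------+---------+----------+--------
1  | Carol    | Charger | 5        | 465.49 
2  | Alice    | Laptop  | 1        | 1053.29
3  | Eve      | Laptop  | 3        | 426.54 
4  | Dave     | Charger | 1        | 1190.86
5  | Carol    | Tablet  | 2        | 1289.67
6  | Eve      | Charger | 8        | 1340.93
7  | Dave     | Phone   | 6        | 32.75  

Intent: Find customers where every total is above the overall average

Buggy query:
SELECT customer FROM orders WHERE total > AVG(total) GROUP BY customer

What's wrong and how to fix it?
Bug: AVG() is an aggregate; it can't sit directly in WHERE

Fix: Use a subquery for AVG and a HAVING MIN(...) filter so the condition holds for every row in the group

Corrected query:
SELECT customer FROM orders GROUP BY customer HAVING MIN(total) > (SELECT AVG(total) FROM orders)

Result:
customer
--------
Alice   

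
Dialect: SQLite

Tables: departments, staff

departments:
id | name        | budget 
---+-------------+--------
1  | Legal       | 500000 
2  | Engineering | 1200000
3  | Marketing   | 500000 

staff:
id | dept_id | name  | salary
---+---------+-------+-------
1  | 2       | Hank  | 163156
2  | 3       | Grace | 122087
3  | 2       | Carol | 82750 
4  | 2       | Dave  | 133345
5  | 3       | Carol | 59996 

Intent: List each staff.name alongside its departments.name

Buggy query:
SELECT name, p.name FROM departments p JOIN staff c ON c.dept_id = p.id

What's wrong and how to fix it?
Bug: Both tables have a 'name' column; the unqualified reference is ambiguous

Fix: Prefix ambiguous columns with the table alias

Corrected query:
SELECT c.name, p.name FROM departments p JOIN staff c ON c.dept_id = p.id

Result:
name  | name       
------+------------
Hank  | Engineering
Grace | Marketing  
Carol | Engineering
Dave  | Engineering
Carol | Marketing  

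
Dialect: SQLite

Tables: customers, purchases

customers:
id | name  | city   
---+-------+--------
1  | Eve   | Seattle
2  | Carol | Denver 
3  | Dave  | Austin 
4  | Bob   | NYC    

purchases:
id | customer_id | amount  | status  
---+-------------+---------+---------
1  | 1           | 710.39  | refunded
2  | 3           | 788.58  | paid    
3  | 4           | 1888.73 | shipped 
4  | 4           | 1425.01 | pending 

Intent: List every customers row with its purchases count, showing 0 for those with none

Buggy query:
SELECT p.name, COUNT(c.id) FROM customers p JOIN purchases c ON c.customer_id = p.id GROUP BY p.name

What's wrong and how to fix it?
Bug: INNER JOIN drops customers rows that have no matching purchases rows

Fix: Switch to LEFT JOIN to retain unmatched parent rows

Corrected query:
SELECT p.name, COUNT(c.id) FROM customers p LEFT JOIN purchases c ON c.customer_id = p.id GROUP BY p.name

Result:
name  | COUNT(c.id)
------+------------
Bob   | 2          
Carol | 0          
Dave  | 1          
Eve   | 1          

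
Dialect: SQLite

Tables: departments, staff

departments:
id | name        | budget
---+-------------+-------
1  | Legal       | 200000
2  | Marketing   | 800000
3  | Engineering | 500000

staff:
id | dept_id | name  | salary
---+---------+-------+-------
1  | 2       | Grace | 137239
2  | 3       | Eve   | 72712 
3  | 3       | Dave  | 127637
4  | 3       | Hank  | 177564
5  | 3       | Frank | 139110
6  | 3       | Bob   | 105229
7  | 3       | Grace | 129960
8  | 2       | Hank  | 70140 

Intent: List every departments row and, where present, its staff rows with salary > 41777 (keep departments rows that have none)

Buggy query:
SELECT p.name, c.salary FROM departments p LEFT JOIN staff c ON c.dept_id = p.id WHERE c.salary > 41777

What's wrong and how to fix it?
Bug: Filtering c.salary in WHERE discards the NULL rows produced by LEFT JOIN, turning it into an inner join

Fix: Move the right-table condition into the ON clause so unmatched parents are kept

Corrected query:
SELECT p.name, c.salary FROM departments p LEFT JOIN staff c ON c.dept_id = p.id AND c.salary > 41777

Result:
name        | salary
------------+-------
Legal       | NULL  
Marketing   | 70140 
Marketing   | 137239
Engineering | 72712 
Engineering | 105229
Engineering | 127637
Engineering | 129960
Engineering | 139110
Engineering | 177564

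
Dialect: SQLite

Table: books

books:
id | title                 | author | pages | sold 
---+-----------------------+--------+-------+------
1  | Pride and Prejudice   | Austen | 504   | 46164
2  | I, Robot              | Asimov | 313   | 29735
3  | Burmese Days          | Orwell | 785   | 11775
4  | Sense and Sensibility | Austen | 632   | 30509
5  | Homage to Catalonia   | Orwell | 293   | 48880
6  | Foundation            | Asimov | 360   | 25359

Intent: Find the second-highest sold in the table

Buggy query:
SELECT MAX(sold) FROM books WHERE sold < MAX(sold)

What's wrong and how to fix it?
Bug: MAX(sold) on the right of the comparison is an aggregate-in-WHERE error

Fix: Put the inner MAX in a scalar subquery

Corrected query:
SELECT MAX(sold) FROM books WHERE sold < (SELECT MAX(sold) FROM books)

Result:
MAX(sold)
---------
46164    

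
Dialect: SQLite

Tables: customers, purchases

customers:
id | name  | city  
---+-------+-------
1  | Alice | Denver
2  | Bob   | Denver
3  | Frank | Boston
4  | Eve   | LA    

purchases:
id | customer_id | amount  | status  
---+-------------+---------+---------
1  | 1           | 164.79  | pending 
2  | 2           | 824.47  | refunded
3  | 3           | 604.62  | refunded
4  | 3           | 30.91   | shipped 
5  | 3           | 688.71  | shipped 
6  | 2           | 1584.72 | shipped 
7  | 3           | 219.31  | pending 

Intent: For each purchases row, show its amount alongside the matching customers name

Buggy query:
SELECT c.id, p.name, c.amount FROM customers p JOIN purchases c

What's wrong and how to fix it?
Bug: JOIN with no ON clause produces a cartesian product; every purchases row pairs with every customers row

Fix: Add ON c.customer_id = p.id to the JOIN

Corrected query:
SELECT c.id, p.name, c.amount FROM customers p JOIN purchases c ON c.customer_id = p.id

Result:
id | name  | amount 
---+-------+--------
1  | Alice | 164.79 
2  | Bob   | 824.47 
3  | Frank | 604.62 
4  | Frank | 30.91  
5  | Frank | 688.71 
6  | Bob   | 1584.72
7  | Frank | 219.31 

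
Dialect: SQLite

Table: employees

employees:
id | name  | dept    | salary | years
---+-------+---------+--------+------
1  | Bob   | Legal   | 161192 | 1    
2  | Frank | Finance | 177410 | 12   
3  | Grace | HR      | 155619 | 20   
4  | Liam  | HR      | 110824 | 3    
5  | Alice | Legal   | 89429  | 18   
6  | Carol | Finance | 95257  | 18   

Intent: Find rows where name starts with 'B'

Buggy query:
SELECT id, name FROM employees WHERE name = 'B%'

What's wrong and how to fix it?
Bug: Wildcards only work with LIKE; '=' treats '%' as a literal character

Fix: Replace '=' with LIKE so 'B%' is treated as a pattern

Corrected query:
SELECT id, name FROM employees WHERE name LIKE 'B%'

Result:
id | name
---+-----
1  | Bob 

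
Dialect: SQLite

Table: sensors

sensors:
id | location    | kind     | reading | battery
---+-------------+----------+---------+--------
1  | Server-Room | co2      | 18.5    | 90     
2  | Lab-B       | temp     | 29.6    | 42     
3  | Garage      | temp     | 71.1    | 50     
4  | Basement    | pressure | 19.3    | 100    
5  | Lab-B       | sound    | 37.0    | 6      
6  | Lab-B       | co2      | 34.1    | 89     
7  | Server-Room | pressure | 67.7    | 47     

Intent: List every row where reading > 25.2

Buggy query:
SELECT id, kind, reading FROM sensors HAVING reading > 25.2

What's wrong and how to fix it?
Bug: This is a non-aggregate query (no GROUP BY, no aggregates), so in SQLite the HAVING clause is invalid here; a row-level condition belongs in WHERE

Fix: Use WHERE for row-level filtering

Corrected query:
SELECT id, kind, reading FROM sensors WHERE reading > 25.2

Result:
id | kind     | reading
---+----------+--------
2  | temp     | 29.6   
3  | temp     | 71.1   
5  | sound    | 37     
6  | co2      | 34.1   
7  | pressure | 67.7   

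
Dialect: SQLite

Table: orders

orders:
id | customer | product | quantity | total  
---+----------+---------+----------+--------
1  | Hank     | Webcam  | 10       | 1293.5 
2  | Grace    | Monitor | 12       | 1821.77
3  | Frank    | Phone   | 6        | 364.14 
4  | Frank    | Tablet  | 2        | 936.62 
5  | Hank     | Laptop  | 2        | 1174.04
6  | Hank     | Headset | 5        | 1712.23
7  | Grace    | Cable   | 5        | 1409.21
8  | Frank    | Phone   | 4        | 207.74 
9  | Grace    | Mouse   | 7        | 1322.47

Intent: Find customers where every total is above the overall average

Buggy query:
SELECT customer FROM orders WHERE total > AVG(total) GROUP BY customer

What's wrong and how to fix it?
Bug: AVG() is an aggregate; it can't sit directly in WHERE

Fix: Compute the overall average in a scalar subquery and compare each group's MIN against it in HAVING

Corrected query:
SELECT customer FROM orders GROUP BY customer HAVING MIN(total) > (SELECT AVG(total) FROM orders)

Result:
customer
--------
Grace   
Hank    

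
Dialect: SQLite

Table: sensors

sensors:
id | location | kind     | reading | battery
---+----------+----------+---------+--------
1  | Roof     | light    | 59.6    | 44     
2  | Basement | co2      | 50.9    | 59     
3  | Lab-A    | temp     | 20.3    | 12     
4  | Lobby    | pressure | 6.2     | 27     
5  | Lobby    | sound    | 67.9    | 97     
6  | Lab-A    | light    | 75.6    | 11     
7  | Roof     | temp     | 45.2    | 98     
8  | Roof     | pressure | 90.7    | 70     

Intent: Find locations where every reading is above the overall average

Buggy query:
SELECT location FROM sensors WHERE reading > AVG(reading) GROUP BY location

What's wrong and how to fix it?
Bug: WHERE evaluates per row before aggregation, so AVG() is unavailable

Fix: Use a subquery for AVG and a HAVING MIN(...) filter so the condition holds for every row in the group

Corrected query:
SELECT location FROM sensors GROUP BY location HAVING MIN(reading) > (SELECT AVG(reading) FROM sensors)

Result:
(no rows)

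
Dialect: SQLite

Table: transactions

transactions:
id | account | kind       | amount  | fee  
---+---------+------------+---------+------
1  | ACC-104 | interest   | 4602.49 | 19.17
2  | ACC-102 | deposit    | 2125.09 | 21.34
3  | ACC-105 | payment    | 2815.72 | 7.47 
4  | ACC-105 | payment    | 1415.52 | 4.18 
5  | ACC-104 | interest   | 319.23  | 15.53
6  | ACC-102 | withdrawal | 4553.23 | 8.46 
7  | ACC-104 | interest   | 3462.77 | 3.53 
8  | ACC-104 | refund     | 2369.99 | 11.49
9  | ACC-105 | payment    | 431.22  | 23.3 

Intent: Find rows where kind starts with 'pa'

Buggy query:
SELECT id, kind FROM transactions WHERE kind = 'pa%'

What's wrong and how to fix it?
Bug: '=' compares the literal string including the % character; pattern matching needs LIKE

Fix: Use LIKE for wildcard pattern matching

Corrected query:
SELECT id, kind FROM transactions WHERE kind LIKE 'pa%'

Result:
id | kind   
---+--------
3  | payment
4  | payment
9  | payment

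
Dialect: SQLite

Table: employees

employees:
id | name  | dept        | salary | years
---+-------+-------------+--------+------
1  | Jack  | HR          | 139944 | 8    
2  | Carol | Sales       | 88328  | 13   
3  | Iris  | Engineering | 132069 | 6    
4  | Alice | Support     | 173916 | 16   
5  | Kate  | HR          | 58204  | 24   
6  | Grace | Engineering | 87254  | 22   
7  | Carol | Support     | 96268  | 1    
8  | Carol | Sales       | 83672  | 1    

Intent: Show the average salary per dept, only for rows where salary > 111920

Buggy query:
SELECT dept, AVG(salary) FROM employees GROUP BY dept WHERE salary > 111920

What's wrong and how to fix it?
Bug: WHERE cannot follow GROUP BY

Fix: Place WHERE between FROM and GROUP BY

Corrected query:
SELECT dept, AVG(salary) FROM employees WHERE salary > 111920 GROUP BY dept

Result:
dept        | AVG(salary)
------------+------------
Engineering | 132069     
HR          | 139944     
Support     | 173916     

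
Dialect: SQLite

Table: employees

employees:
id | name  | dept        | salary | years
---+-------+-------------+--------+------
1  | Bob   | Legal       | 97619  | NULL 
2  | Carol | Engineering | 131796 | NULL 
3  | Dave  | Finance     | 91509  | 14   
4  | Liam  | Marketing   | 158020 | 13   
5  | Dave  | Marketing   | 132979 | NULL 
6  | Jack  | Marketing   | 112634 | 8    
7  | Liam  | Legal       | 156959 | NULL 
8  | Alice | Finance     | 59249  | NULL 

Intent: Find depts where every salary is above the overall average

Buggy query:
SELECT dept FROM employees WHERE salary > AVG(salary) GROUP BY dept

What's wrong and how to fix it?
Bug: WHERE evaluates per row before aggregation, so AVG() is unavailable

Fix: Compute the overall average in a scalar subquery and compare each group's MIN against it in HAVING

Corrected query:
SELECT dept FROM employees GROUP BY dept HAVING MIN(salary) > (SELECT AVG(salary) FROM employees)

Result:
dept       
-----------
Engineering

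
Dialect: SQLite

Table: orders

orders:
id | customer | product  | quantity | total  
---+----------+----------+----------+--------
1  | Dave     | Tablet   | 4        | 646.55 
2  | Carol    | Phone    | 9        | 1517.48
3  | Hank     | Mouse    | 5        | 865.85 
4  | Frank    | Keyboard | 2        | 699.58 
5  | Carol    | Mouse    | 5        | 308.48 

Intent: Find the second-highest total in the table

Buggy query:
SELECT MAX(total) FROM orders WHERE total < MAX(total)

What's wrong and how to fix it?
Bug: The inner MAX is an aggregate inside WHERE, which is not allowed

Fix: Put the inner MAX in a scalar subquery

Corrected query:
SELECT MAX(total) FROM orders WHERE total < (SELECT MAX(total) FROM orders)

Result:
MAX(total)
----------
865.85    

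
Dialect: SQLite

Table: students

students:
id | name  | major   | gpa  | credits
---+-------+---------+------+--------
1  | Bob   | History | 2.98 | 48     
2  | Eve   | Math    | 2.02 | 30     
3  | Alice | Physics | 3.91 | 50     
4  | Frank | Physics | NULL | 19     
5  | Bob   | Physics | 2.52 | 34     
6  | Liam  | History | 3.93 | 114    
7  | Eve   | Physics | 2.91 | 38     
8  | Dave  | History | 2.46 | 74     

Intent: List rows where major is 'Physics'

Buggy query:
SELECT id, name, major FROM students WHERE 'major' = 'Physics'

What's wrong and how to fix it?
Bug: Single quotes denote string literals in SQL; the column name is being compared as a constant string

Fix: Reference the column as major without single quotes

Corrected query:
SELECT id, name, major FROM students WHERE major = 'Physics'

Result:
id | name  | major  
---+-------+--------
3  | Alice | Physics
4  | Frank | Physics
5  | Bob   | Physics
7  | Eve   | Physics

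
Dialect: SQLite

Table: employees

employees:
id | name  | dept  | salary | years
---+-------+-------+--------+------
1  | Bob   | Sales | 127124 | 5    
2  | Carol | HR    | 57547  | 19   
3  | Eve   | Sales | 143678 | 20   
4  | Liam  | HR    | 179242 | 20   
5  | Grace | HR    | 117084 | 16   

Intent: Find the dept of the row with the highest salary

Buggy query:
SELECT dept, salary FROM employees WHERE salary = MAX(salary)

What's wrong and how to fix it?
Bug: WHERE is evaluated per row; an aggregate over the whole table isn't defined there

Fix: Wrap MAX in a scalar subquery so WHERE compares against a single value

Corrected query:
SELECT dept, salary FROM employees WHERE salary = (SELECT MAX(salary) FROM employees)

Result:
dept | salary
-----+-------
HR   | 179242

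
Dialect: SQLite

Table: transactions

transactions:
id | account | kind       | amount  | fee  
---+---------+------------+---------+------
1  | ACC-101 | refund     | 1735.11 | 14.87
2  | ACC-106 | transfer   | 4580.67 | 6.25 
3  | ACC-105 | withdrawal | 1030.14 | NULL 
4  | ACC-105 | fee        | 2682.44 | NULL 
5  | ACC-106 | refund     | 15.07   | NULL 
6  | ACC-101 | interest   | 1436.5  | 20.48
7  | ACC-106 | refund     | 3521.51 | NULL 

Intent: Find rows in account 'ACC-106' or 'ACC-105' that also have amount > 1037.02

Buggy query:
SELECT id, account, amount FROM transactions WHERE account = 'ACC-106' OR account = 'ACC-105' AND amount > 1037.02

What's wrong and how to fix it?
Bug: Without parentheses, AND is evaluated before OR, so the amount filter only applies to the 'ACC-105' branch

Fix: Add parentheses around the OR so the AND applies to both alternatives

Corrected query:
SELECT id, account, amount FROM transactions WHERE (account = 'ACC-106' OR account = 'ACC-105') AND amount > 1037.02

Result:
id | account | amount 
---+---------+--------
2  | ACC-106 | 4580.67
4  | ACC-105 | 2682.44
7  | ACC-106 | 3521.51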